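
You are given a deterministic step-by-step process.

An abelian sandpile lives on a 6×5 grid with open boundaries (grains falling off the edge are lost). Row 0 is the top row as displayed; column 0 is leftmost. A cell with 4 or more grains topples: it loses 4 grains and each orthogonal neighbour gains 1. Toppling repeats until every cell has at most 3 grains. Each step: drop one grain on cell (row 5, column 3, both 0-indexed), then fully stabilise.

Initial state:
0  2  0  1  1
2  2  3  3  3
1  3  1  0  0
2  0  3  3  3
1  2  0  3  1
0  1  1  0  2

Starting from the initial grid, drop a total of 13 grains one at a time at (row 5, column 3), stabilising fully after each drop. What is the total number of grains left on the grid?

48

0) 0  2  0  1  1
2  2  3  3  3
1  3  1  0  0
2  0  3  3  3
1  2  0  3  1
0  1  1  0  2
1) 0  2  0  1  1
2  2  3  3  3
1  3  1  0  0
2  0  3  3  3
1  2  0  3  1
0  1  1  1  2
2) 0  2  0  1  1
2  2  3  3  3
1  3  1  0  0
2  0  3  3  3
1  2  0  3  1
0  1  1  2  2
3) 0  2  0  1  1
2  2  3  3  3
1  3  1  0  0
2  0  3  3  3
1  2  0  3  1
0  1  1  3  2
4) 0  2  0  1  1
2  2  3  3  3
1  3  2  1  1
2  1  0  2  0
1  2  2  1  3
0  1  2  1  3
5) 0  2  0  1  1
2  2  3  3  3
1  3  2  1  1
2  1  0  2  0
1  2  2  1  3
0  1  2  2  3
6) 0  2  0  1  1
2  2  3  3  3
1  3  2  1  1
2  1  0  2  0
1  2  2  1  3
0  1  2  3  3
7) 0  2  0  1  1
2  2  3  3  3
1  3  2  1  1
2  1  0  2  1
1  2  2  3  0
0  1  3  1  1
8) 0  2  0  1  1
2  2  3  3  3
1  3  2  1  1
2  1  0  2  1
1  2  2  3  0
0  1  3  2  1
9) 0  2  0  1  1
2  2  3  3  3
1  3  2  1  1
2  1  0  2  1
1  2  2  3  0
0  1  3  3  1
10) 0  2  0  1  1
2  2  3  3  3
1  3  2  1  1
2  1  1  3  1
1  3  0  1  1
0  2  1  2  2
11) 0  2  0  1  1
2  2  3  3  3
1  3  2  1  1
2  1  1  3  1
1  3  0  1  1
0  2  1  3  2
12) 0  2  0  1  1
2  2  3  3  3
1  3  2  1  1
2  1  1  3  1
1  3  0  2  1
0  2  2  0  3
13) 0  2  0  1  1
2  2  3  3  3
1  3  2  1  1
2  1  1  3  1
1  3  0  2  1
0  2  2  1  3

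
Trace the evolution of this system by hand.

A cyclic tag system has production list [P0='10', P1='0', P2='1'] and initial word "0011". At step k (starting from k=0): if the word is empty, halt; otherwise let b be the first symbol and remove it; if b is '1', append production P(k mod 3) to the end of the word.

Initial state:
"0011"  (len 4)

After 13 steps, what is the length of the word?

0

[0] "0011"  (len 4)
[1] "011"  (len 3)
[2] "11"  (len 2)
[3] "11"  (len 2)
[4] "110"  (len 3)
[5] "100"  (len 3)
[6] "001"  (len 3)
[7] "01"  (len 2)
[8] "1"  (len 1)
[9] "1"  (len 1)
[10] "10"  (len 2)
[11] "00"  (len 2)
[12] "0"  (len 1)
[13] (halted — word empty)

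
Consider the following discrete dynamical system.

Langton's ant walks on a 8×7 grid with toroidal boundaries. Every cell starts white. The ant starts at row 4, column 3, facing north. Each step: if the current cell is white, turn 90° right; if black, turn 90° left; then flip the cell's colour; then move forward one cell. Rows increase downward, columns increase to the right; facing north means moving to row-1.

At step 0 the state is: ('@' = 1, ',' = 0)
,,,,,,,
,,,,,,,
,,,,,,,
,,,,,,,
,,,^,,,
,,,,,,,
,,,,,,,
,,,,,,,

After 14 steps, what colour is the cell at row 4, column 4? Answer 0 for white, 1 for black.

step 0: ,,,,,,,
,,,,,,,
,,,,,,,
,,,,,,,
,,,^,,,
,,,,,,,
,,,,,,,
,,,,,,,
step 1: ,,,,,,,
,,,,,,,
,,,,,,,
,,,,,,,
,,,@>,,
,,,,,,,
,,,,,,,
,,,,,,,
step 2: ,,,,,,,
,,,,,,,
,,,,,,,
,,,,,,,
,,,@@,,
,,,,v,,
,,,,,,,
,,,,,,,
step 3: ,,,,,,,
,,,,,,,
,,,,,,,
,,,,,,,
,,,@@,,
,,,<@,,
,,,,,,,
,,,,,,,
step 4: ,,,,,,,
,,,,,,,
,,,,,,,
,,,,,,,
,,,^@,,
,,,@@,,
,,,,,,,
,,,,,,,
step 5: ,,,,,,,
,,,,,,,
,,,,,,,
,,,,,,,
,,<,@,,
,,,@@,,
,,,,,,,
,,,,,,,
step 6: ,,,,,,,
,,,,,,,
,,,,,,,
,,^,,,,
,,@,@,,
,,,@@,,
,,,,,,,
,,,,,,,
step 7: ,,,,,,,
,,,,,,,
,,,,,,,
,,@>,,,
,,@,@,,
,,,@@,,
,,,,,,,
,,,,,,,
step 8: ,,,,,,,
,,,,,,,
,,,,,,,
,,@@,,,
,,@v@,,
,,,@@,,
,,,,,,,
,,,,,,,
step 9: ,,,,,,,
,,,,,,,
,,,,,,,
,,@@,,,
,,<@@,,
,,,@@,,
,,,,,,,
,,,,,,,
step 10: ,,,,,,,
,,,,,,,
,,,,,,,
,,@@,,,
,,,@@,,
,,v@@,,
,,,,,,,
,,,,,,,
step 11: ,,,,,,,
,,,,,,,
,,,,,,,
,,@@,,,
,,,@@,,
,<@@@,,
,,,,,,,
,,,,,,,
step 12: ,,,,,,,
,,,,,,,
,,,,,,,
,,@@,,,
,^,@@,,
,@@@@,,
,,,,,,,
,,,,,,,
step 13: ,,,,,,,
,,,,,,,
,,,,,,,
,,@@,,,
,@>@@,,
,@@@@,,
,,,,,,,
,,,,,,,
step 14: ,,,,,,,
,,,,,,,
,,,,,,,
,,@@,,,
,@@@@,,
,@v@@,,
,,,,,,,
,,,,,,,

1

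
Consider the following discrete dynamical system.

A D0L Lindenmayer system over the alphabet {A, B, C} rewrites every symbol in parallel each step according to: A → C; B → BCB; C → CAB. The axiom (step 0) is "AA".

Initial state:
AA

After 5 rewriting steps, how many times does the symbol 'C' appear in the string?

t=0: AA
t=1: CC
t=2: CABCAB
t=3: CABCBCBCABCBCB
t=4: CABCBCBCABBCBCABBCBCABCBCBCABBCBCABBCB
t=5: CABCBCBCABBCBCABBCBCABCBCBBCBCABBCBCABCBCBBCBCABBCBCABCBCBCABBCBCABBCBCABCBCBBCBCABBCBCABCBCBBCBCABBCB

38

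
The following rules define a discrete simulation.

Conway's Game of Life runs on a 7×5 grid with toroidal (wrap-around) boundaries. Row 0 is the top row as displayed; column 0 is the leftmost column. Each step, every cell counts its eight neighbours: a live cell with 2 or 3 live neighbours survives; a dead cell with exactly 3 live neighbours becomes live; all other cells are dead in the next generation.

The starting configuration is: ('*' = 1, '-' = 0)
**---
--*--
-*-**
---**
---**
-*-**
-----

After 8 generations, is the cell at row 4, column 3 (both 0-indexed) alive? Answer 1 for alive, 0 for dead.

0) **---
--*--
-*-**
---**
---**
-*-**
-----
1) -*---
--***
*---*
-----
-----
*-***
-**-*
2) -*--*
-****
*---*
-----
---**
*-*-*
----*
3) -*--*
-**--
***-*
*--*-
*--**
*----
-*--*
4) -*-*-
----*
----*
-----
**-*-
-*-*-
-*--*
5) --***
*--**
-----
*---*
**--*
-*-*-
-*-**
6) -*---
*-*--
---*-
-*--*
-***-
-*-*-
-*---
7) ***--
-**--
*****
**--*
-*-**
**-*-
**---
8) -----
-----
-----
-----
---*-
---*-
-----

1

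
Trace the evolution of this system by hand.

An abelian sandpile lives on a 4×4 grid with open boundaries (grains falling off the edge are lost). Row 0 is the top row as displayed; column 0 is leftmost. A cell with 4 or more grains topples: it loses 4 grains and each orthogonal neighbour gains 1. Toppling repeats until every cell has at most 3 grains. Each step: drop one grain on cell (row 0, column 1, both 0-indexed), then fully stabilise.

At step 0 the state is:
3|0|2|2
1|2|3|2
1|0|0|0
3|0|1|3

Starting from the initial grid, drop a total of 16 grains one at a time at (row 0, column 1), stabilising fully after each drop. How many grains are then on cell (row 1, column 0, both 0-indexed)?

3

t=0: 3|0|2|2
1|2|3|2
1|0|0|0
3|0|1|3
t=1: 3|1|2|2
1|2|3|2
1|0|0|0
3|0|1|3
t=2: 3|2|2|2
1|2|3|2
1|0|0|0
3|0|1|3
t=3: 3|3|2|2
1|2|3|2
1|0|0|0
3|0|1|3
t=4: 0|1|3|2
2|3|3|2
1|0|0|0
3|0|1|3
t=5: 0|2|3|2
2|3|3|2
1|0|0|0
3|0|1|3
t=6: 0|3|3|2
2|3|3|2
1|0|0|0
3|0|1|3
t=7: 1|2|1|3
3|1|1|3
1|1|1|0
3|0|1|3
t=8: 1|3|1|3
3|1|1|3
1|1|1|0
3|0|1|3
t=9: 2|0|2|3
3|2|1|3
1|1|1|0
3|0|1|3
t=10: 2|1|2|3
3|2|1|3
1|1|1|0
3|0|1|3
t=11: 2|2|2|3
3|2|1|3
1|1|1|0
3|0|1|3
t=12: 2|3|2|3
3|2|1|3
1|1|1|0
3|0|1|3
t=13: 3|0|3|3
3|3|1|3
1|1|1|0
3|0|1|3
t=14: 3|1|3|3
3|3|1|3
1|1|1|0
3|0|1|3
t=15: 3|2|3|3
3|3|1|3
1|1|1|0
3|0|1|3
t=16: 3|3|3|3
3|3|1|3
1|1|1|0
3|0|1|3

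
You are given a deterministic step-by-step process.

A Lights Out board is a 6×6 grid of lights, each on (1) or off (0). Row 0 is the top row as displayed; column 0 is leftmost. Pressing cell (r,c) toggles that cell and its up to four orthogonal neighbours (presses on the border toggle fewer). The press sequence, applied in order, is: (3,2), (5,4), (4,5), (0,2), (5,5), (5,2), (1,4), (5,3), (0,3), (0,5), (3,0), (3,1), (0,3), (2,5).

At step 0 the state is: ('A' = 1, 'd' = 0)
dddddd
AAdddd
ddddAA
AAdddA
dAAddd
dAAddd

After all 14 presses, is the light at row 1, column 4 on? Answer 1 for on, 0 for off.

gen 0: dddddd
AAdddd
ddddAA
AAdddA
dAAddd
dAAddd
gen 1: dddddd
AAdddd
ddAdAA
AdAAdA
dAdddd
dAAddd
gen 2: dddddd
AAdddd
ddAdAA
AdAAdA
dAddAd
dAAAAA
gen 3: dddddd
AAdddd
ddAdAA
AdAAdd
dAdddA
dAAAAd
gen 4: dAAAdd
AAAddd
ddAdAA
AdAAdd
dAdddA
dAAAAd
gen 5: dAAAdd
AAAddd
ddAdAA
AdAAdd
dAdddd
dAAAdA
gen 6: dAAAdd
AAAddd
ddAdAA
AdAAdd
dAAddd
dddddA
gen 7: dAAAAd
AAAAAA
ddAddA
AdAAdd
dAAddd
dddddA
gen 8: dAAAAd
AAAAAA
ddAddA
AdAAdd
dAAAdd
ddAAAA
gen 9: dAdddd
AAAdAA
ddAddA
AdAAdd
dAAAdd
ddAAAA
gen 10: dAddAA
AAAdAd
ddAddA
AdAAdd
dAAAdd
ddAAAA
gen 11: dAddAA
AAAdAd
AdAddA
dAAAdd
AAAAdd
ddAAAA
gen 12: dAddAA
AAAdAd
AAAddA
AddAdd
AdAAdd
ddAAAA
gen 13: dAAAdA
AAAAAd
AAAddA
AddAdd
AdAAdd
ddAAAA
gen 14: dAAAdA
AAAAAA
AAAdAd
AddAdA
AdAAdd
ddAAAA

1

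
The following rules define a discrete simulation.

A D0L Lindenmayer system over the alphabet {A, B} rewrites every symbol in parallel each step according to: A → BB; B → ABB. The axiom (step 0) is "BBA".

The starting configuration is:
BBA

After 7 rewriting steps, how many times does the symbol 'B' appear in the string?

2448

[0] BBA
[1] ABBABBBB
[2] BBABBABBBBABBABBABBABB
[3] ABBABBBBABBABBBBABBABBABBABBBBABBABBBBABBABBBBABBABBBBABBABB
[4] BBABBABBBBABBABBABBABBBBABBABBBBABBABBABBABBBBABBABBBBABBA…ABBABBBBABBABBABBABBBBABBABBBBABBABBABBABBBBABBABBBBABBABB  (len 164)
[5] ABBABBBBABBABBBBABBABBABBABBBBABBABBBBABBABBBBABBABBBBABBA…ABBABBBBABBABBABBABBBBABBABBBBABBABBABBABBBBABBABBBBABBABB  (len 448)
[6] BBABBABBBBABBABBABBABBBBABBABBBBABBABBABBABBBBABBABBBBABBA…ABBABBBBABBABBABBABBBBABBABBBBABBABBABBABBBBABBABBBBABBABB  (len 1224)
[7] ABBABBBBABBABBBBABBABBABBABBBBABBABBBBABBABBBBABBABBBBABBA…ABBABBBBABBABBABBABBBBABBABBBBABBABBABBABBBBABBABBBBABBABB  (len 3344)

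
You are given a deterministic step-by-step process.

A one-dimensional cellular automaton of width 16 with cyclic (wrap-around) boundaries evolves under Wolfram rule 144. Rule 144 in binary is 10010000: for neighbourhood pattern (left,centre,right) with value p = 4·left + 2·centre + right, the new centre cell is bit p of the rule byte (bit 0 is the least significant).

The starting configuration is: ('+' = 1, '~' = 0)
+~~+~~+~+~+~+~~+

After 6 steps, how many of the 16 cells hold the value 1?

3

gen 0: +~~+~~+~+~+~+~~+
gen 1: ~+~~+~~~~~~~~+~~
gen 2: ~~+~~+~~~~~~~~+~
gen 3: ~~~+~~+~~~~~~~~+
gen 4: +~~~+~~+~~~~~~~~
gen 5: ~+~~~+~~+~~~~~~~
gen 6: ~~+~~~+~~+~~~~~~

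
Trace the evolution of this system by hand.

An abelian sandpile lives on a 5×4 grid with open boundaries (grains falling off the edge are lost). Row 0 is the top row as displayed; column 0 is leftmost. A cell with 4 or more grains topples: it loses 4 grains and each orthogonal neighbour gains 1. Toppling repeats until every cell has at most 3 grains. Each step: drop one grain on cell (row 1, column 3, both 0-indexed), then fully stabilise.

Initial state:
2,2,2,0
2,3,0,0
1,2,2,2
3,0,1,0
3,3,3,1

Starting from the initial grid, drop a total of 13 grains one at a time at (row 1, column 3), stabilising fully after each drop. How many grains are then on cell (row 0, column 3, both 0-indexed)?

t=0: 2,2,2,0
2,3,0,0
1,2,2,2
3,0,1,0
3,3,3,1
t=1: 2,2,2,0
2,3,0,1
1,2,2,2
3,0,1,0
3,3,3,1
t=2: 2,2,2,0
2,3,0,2
1,2,2,2
3,0,1,0
3,3,3,1
t=3: 2,2,2,0
2,3,0,3
1,2,2,2
3,0,1,0
3,3,3,1
t=4: 2,2,2,1
2,3,1,0
1,2,2,3
3,0,1,0
3,3,3,1
t=5: 2,2,2,1
2,3,1,1
1,2,2,3
3,0,1,0
3,3,3,1
t=6: 2,2,2,1
2,3,1,2
1,2,2,3
3,0,1,0
3,3,3,1
t=7: 2,2,2,1
2,3,1,3
1,2,2,3
3,0,1,0
3,3,3,1
t=8: 2,2,2,2
2,3,2,1
1,2,3,0
3,0,1,1
3,3,3,1
t=9: 2,2,2,2
2,3,2,2
1,2,3,0
3,0,1,1
3,3,3,1
t=10: 2,2,2,2
2,3,2,3
1,2,3,0
3,0,1,1
3,3,3,1
t=11: 2,2,2,3
2,3,3,0
1,2,3,1
3,0,1,1
3,3,3,1
t=12: 2,2,2,3
2,3,3,1
1,2,3,1
3,0,1,1
3,3,3,1
t=13: 2,2,2,3
2,3,3,2
1,2,3,1
3,0,1,1
3,3,3,1

3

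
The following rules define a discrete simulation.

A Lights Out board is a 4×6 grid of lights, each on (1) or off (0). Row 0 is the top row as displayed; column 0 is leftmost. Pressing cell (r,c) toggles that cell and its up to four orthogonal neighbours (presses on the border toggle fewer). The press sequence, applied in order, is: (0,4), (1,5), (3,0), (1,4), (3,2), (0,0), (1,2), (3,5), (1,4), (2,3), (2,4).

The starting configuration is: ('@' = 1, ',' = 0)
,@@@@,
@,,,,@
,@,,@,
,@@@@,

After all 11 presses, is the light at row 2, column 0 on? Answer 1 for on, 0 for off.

1

[0] ,@@@@,
@,,,,@
,@,,@,
,@@@@,
[1] ,@@,,@
@,,,@@
,@,,@,
,@@@@,
[2] ,@@,,,
@,,,,,
,@,,@@
,@@@@,
[3] ,@@,,,
@,,,,,
@@,,@@
@,@@@,
[4] ,@@,@,
@,,@@@
@@,,,@
@,@@@,
[5] ,@@,@,
@,,@@@
@@@,,@
@@,,@,
[6] @,@,@,
,,,@@@
@@@,,@
@@,,@,
[7] @,,,@,
,@@,@@
@@,,,@
@@,,@,
[8] @,,,@,
,@@,@@
@@,,,,
@@,,,@
[9] @,,,,,
,@@@,,
@@,,@,
@@,,,@
[10] @,,,,,
,@@,,,
@@@@,,
@@,@,@
[11] @,,,,,
,@@,@,
@@@,@@
@@,@@@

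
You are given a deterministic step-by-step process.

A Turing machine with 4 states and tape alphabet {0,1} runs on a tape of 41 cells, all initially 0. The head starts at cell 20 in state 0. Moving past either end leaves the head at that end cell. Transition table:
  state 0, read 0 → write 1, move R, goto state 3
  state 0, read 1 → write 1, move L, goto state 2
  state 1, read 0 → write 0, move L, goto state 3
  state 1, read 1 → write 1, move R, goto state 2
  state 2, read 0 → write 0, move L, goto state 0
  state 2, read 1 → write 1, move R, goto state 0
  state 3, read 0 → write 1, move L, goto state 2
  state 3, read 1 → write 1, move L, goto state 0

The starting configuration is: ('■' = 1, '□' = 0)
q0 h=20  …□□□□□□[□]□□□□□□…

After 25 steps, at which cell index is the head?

21

step 0: q0 h=20  …□□□□□□[□]□□□□□□…
step 1: q3 h=21  …□□□□□■[□]□□□□□□…
step 2: q2 h=20  …□□□□□□[■]■□□□□□…
step 3: q0 h=21  …□□□□□■[■]□□□□□□…
step 4: q2 h=20  …□□□□□□[■]■□□□□□…
step 5: q0 h=21  …□□□□□■[■]□□□□□□…
step 6: q2 h=20  …□□□□□□[■]■□□□□□…
step 7: q0 h=21  …□□□□□■[■]□□□□□□…
step 8: q2 h=20  …□□□□□□[■]■□□□□□…
step 9: q0 h=21  …□□□□□■[■]□□□□□□…
step 10: q2 h=20  …□□□□□□[■]■□□□□□…
step 11: q0 h=21  …□□□□□■[■]□□□□□□…
step 12: q2 h=20  …□□□□□□[■]■□□□□□…
step 13: q0 h=21  …□□□□□■[■]□□□□□□…
step 14: q2 h=20  …□□□□□□[■]■□□□□□…
step 15: q0 h=21  …□□□□□■[■]□□□□□□…
step 16: q2 h=20  …□□□□□□[■]■□□□□□…
step 17: q0 h=21  …□□□□□■[■]□□□□□□…
step 18: q2 h=20  …□□□□□□[■]■□□□□□…
step 19: q0 h=21  …□□□□□■[■]□□□□□□…
step 20: q2 h=20  …□□□□□□[■]■□□□□□…
step 21: q0 h=21  …□□□□□■[■]□□□□□□…
step 22: q2 h=20  …□□□□□□[■]■□□□□□…
step 23: q0 h=21  …□□□□□■[■]□□□□□□…
step 24: q2 h=20  …□□□□□□[■]■□□□□□…
step 25: q0 h=21  …□□□□□■[■]□□□□□□…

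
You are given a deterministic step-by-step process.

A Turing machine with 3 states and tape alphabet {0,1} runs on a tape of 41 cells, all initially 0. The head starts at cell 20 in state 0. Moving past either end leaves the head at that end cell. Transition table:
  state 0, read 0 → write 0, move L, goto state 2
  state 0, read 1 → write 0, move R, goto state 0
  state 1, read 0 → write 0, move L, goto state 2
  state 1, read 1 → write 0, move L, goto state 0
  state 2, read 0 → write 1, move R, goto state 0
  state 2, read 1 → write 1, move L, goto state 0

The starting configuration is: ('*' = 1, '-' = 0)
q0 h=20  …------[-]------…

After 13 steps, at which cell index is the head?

0) q0 h=20  …------[-]------…
1) q2 h=19  …------[-]------…
2) q0 h=20  …-----*[-]------…
3) q2 h=19  …------[*]------…
4) q0 h=18  …------[-]*-----…
5) q2 h=17  …------[-]-*----…
6) q0 h=18  …-----*[-]*-----…
7) q2 h=17  …------[*]-*----…
8) q0 h=16  …------[-]*-*---…
9) q2 h=15  …------[-]-*-*--…
10) q0 h=16  …-----*[-]*-*---…
11) q2 h=15  …------[*]-*-*--…
12) q0 h=14  …------[-]*-*-*-…
13) q2 h=13  …------[-]-*-*-*…

13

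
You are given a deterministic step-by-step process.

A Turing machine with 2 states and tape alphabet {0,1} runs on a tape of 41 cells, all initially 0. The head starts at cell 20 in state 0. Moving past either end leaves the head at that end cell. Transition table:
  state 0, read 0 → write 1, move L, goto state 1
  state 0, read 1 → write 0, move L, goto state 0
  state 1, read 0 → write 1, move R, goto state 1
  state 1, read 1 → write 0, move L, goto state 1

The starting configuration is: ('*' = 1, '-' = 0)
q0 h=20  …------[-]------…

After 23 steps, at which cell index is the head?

step 0: q0 h=20  …------[-]------…
step 1: q1 h=19  …------[-]*-----…
step 2: q1 h=20  …-----*[*]------…
step 3: q1 h=19  …------[*]------…
step 4: q1 h=18  …------[-]------…
step 5: q1 h=19  …-----*[-]------…
step 6: q1 h=20  …----**[-]------…
step 7: q1 h=21  …---***[-]------…
step 8: q1 h=22  …--****[-]------…
step 9: q1 h=23  …-*****[-]------…
step 10: q1 h=24  …******[-]------…
step 11: q1 h=25  …******[-]------…
step 12: q1 h=26  …******[-]------…
step 13: q1 h=27  …******[-]------…
step 14: q1 h=28  …******[-]------…
step 15: q1 h=29  …******[-]------…
step 16: q1 h=30  …******[-]------…
step 17: q1 h=31  …******[-]------…
step 18: q1 h=32  …******[-]------…
step 19: q1 h=33  …******[-]------…
step 20: q1 h=34  …******[-]------|
step 21: q1 h=35  …******[-]-----|
step 22: q1 h=36  …******[-]----|
step 23: q1 h=37  …******[-]---|

37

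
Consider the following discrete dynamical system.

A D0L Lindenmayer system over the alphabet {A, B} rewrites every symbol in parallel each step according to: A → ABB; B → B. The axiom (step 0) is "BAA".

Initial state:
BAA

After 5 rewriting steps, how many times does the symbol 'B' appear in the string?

21

step 0: BAA
step 1: BABBABB
step 2: BABBBBABBBB
step 3: BABBBBBBABBBBBB
step 4: BABBBBBBBBABBBBBBBB
step 5: BABBBBBBBBBBABBBBBBBBBB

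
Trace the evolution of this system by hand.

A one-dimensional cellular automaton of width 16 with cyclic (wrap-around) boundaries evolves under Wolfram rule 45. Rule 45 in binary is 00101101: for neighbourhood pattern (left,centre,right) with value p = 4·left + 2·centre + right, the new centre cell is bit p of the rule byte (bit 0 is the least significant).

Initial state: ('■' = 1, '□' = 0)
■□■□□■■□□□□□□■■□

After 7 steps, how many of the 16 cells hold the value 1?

t=0: ■□■□□■■□□□□□□■■□
t=1: ■■■□□■□□■■■■□■□■
t=2: □□□□□■□□■□□□■■■■
t=3: □■■■□■□□■□■□■□□□
t=4: □■□□■■□□■■■■■□■■
t=5: ■■□□■□□□■□□□□■■□
t=6: ■□□□■□■□■□■■□■□■
t=7: □□■□■■■■■■■□■■■■

12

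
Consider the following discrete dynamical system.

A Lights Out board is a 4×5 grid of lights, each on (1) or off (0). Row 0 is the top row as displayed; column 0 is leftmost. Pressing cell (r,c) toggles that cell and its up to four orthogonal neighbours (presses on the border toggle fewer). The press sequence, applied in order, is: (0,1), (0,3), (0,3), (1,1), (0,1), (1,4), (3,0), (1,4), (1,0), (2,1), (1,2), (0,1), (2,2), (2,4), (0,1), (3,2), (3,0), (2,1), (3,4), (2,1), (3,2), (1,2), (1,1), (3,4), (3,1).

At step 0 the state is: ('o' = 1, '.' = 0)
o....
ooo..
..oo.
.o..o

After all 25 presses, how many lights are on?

[0] o....
ooo..
..oo.
.o..o
[1] .oo..
o.o..
..oo.
.o..o
[2] .o.oo
o.oo.
..oo.
.o..o
[3] .oo..
o.o..
..oo.
.o..o
[4] ..o..
.o...
.ooo.
.o..o
[5] oo...
.....
.ooo.
.o..o
[6] oo..o
...oo
.oooo
.o..o
[7] oo..o
...oo
ooooo
o...o
[8] oo...
.....
oooo.
o...o
[9] .o...
oo...
.ooo.
o...o
[10] .o...
o....
o..o.
oo..o
[11] .oo..
oooo.
o.oo.
oo..o
[12] o....
o.oo.
o.oo.
oo..o
[13] o....
o..o.
oo...
ooo.o
[14] o....
o..oo
oo.oo
ooo..
[15] .oo..
oo.oo
oo.oo
ooo..
[16] .oo..
oo.oo
ooooo
o..o.
[17] .oo..
oo.oo
.oooo
.o.o.
[18] .oo..
o..oo
o..oo
...o.
[19] .oo..
o..oo
o..o.
....o
[20] .oo..
oo.oo
.ooo.
.o..o
[21] .oo..
oo.oo
.o.o.
..ooo
[22] .o...
o.o.o
.ooo.
..ooo
[23] .....
.o..o
..oo.
..ooo
[24] .....
.o..o
..ooo
..o..
[25] .....
.o..o
.oooo
oo...

8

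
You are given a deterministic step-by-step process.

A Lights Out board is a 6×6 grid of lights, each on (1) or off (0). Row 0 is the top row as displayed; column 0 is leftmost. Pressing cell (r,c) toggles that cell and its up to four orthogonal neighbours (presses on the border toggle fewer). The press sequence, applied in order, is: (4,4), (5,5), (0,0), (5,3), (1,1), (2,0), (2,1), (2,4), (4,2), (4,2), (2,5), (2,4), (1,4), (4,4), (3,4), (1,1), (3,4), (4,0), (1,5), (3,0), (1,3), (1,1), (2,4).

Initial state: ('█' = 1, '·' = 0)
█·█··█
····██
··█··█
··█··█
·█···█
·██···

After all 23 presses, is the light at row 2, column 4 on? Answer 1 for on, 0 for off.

gen 0: █·█··█
····██
··█··█
··█··█
·█···█
·██···
gen 1: █·█··█
····██
··█··█
··█·██
·█·██·
·██·█·
gen 2: █·█··█
····██
··█··█
··█·██
·█·███
·██··█
gen 3: ·██··█
█···██
··█··█
··█·██
·█·███
·██··█
gen 4: ·██··█
█···██
··█··█
··█·██
·█··██
·█·███
gen 5: ··█··█
·██·██
·██··█
··█·██
·█··██
·█·███
gen 6: ··█··█
███·██
█·█··█
█·█·██
·█··██
·█·███
gen 7: ··█··█
█·█·██
·█···█
███·██
·█··██
·█·███
gen 8: ··█··█
█·█··█
·█·██·
███··█
·█··██
·█·███
gen 9: ··█··█
█·█··█
·█·██·
██···█
··████
·█████
gen 10: ··█··█
█·█··█
·█·██·
███··█
·█··██
·█·███
gen 11: ··█··█
█·█···
·█·█·█
███···
·█··██
·█·███
gen 12: ··█··█
█·█·█·
·█··█·
███·█·
·█··██
·█·███
gen 13: ··█·██
█·██·█
·█····
███·█·
·█··██
·█·███
gen 14: ··█·██
█·██·█
·█····
███···
·█·█··
·█·█·█
gen 15: ··█·██
█·██·█
·█··█·
██████
·█·██·
·█·█·█
gen 16: ·██·██
·█·█·█
····█·
██████
·█·██·
·█·█·█
gen 17: ·██·██
·█·█·█
······
███···
·█·█··
·█·█·█
gen 18: ·██·██
·█·█·█
······
·██···
█··█··
██·█·█
gen 19: ·██·█·
·█·██·
·····█
·██···
█··█··
██·█·█
gen 20: ·██·█·
·█·██·
█····█
█·█···
···█··
██·█·█
gen 21: ·████·
·██···
█··█·█
█·█···
···█··
██·█·█
gen 22: ··███·
█·····
██·█·█
█·█···
···█··
██·█·█
gen 23: ··███·
█···█·
██··█·
█·█·█·
···█··
██·█·█

1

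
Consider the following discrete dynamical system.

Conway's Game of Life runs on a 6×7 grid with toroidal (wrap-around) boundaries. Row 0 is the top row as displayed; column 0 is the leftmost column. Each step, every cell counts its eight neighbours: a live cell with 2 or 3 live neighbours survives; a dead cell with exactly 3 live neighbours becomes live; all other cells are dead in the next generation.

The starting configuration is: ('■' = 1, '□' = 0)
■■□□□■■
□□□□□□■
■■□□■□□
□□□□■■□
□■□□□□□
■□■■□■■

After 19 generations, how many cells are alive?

0) ■■□□□■■
□□□□□□■
■■□□■□□
□□□□■■□
□■□□□□□
■□■■□■■
1) □■■□■□□
□□□□□□□
■□□□■□■
■■□□■■□
■■■■□□□
□□■□■■□
2) □■■□■■□
■■□■□■□
■■□□■□■
□□□□■■□
■□□□□□□
■□□□■■□
3) □□■□□□□
□□□■□□□
□■■■□□□
□■□□■■□
□□□□□□□
■□□■■■□
4) □□■□□□□
□■□■□□□
□■□■□□□
□■□■■□□
□□□■□□■
□□□■■□□
5) □□■□■□□
□■□■□□□
■■□■□□□
■□□■■□□
□□□□□■□
□□■■■□□
6) □■□□■□□
■■□■■□□
■■□■□□□
■■■■■□■
□□■□□■□
□□■□■■□
7) ■■□□□□□
□□□■■□□
□□□□□■□
□□□□■■■
■□□□□□□
□■■□■■□
8) ■■□□□■□
□□□□■□□
□□□■□□■
□□□□■■■
■■□■□□□
□□■□□□■
9) ■■□□□■■
■□□□■■■
□□□■□□■
□□■■■■■
■■■■■□□
□□■□□□■
10) □■□□■□□
□■□□■□□
□□■□□□□
□□□□□□■
■□□□□□□
□□□□■□□
11) □□□■■■□
□■■■□□□
□□□□□□□
□□□□□□□
□□□□□□□
□□□□□□□
12) □□□■■□□
□□■■□□□
□□■□□□□
□□□□□□□
□□□□□□□
□□□□■□□
13) □□■□■□□
□□■□■□□
□□■■□□□
□□□□□□□
□□□□□□□
□□□■■□□
14) □□■□■■□
□■■□■□□
□□■■□□□
□□□□□□□
□□□□□□□
□□□■■□□
15) □■■□□■□
□■□□■■□
□■■■□□□
□□□□□□□
□□□□□□□
□□□■■■□
16) □■■□□□■
■□□□■■□
□■■■■□□
□□■□□□□
□□□□■□□
□□■■■■□
17) ■■■□□□■
■□□□■■■
□■■□■■□
□■■□■□□
□□■□■■□
□■■□■■□
18) □□■□□□□
□□□□■□□
□□■□□□□
□□□□□□□
□□□□□□□
□□□□■□□
19) □□□■□□□
□□□■□□□
□□□□□□□
□□□□□□□
□□□□□□□
□□□□□□□

2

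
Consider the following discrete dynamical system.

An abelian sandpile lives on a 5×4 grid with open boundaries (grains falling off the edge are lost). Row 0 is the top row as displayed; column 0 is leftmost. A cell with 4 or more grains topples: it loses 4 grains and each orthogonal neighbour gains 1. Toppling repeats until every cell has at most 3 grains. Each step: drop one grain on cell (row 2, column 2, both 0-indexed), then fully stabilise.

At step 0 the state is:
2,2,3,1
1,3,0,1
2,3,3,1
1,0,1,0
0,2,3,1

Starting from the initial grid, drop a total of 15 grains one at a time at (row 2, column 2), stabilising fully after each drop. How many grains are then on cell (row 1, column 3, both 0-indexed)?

3

t=0: 2,2,3,1
1,3,0,1
2,3,3,1
1,0,1,0
0,2,3,1
t=1: 2,3,3,1
2,0,2,1
3,1,1,2
1,1,2,0
0,2,3,1
t=2: 2,3,3,1
2,0,2,1
3,1,2,2
1,1,2,0
0,2,3,1
t=3: 2,3,3,1
2,0,2,1
3,1,3,2
1,1,2,0
0,2,3,1
t=4: 2,3,3,1
2,0,3,1
3,2,0,3
1,1,3,0
0,2,3,1
t=5: 2,3,3,1
2,0,3,1
3,2,1,3
1,1,3,0
0,2,3,1
t=6: 2,3,3,1
2,0,3,1
3,2,2,3
1,1,3,0
0,2,3,1
t=7: 2,3,3,1
2,0,3,1
3,2,3,3
1,1,3,0
0,2,3,1
t=8: 3,0,1,2
2,2,1,3
3,3,3,0
1,2,1,2
0,3,0,2
t=9: 3,0,1,2
3,3,2,3
0,1,1,1
2,3,2,2
0,3,0,2
t=10: 3,0,1,2
3,3,2,3
0,1,2,1
2,3,2,2
0,3,0,2
t=11: 3,0,1,2
3,3,2,3
0,1,3,1
2,3,2,2
0,3,0,2
t=12: 3,0,1,2
3,3,3,3
0,2,0,2
2,3,3,2
0,3,0,2
t=13: 3,0,1,2
3,3,3,3
0,2,1,2
2,3,3,2
0,3,0,2
t=14: 3,0,1,2
3,3,3,3
0,2,2,2
2,3,3,2
0,3,0,2
t=15: 3,0,1,2
3,3,3,3
0,2,3,2
2,3,3,2
0,3,0,2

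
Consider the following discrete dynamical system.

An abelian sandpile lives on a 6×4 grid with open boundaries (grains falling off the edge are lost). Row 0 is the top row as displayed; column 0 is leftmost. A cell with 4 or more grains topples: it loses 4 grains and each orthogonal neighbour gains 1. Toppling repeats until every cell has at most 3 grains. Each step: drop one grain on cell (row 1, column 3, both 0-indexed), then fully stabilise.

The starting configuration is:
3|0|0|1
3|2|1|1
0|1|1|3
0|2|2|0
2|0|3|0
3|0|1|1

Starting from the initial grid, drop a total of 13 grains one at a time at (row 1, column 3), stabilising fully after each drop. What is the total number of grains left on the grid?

0) 3|0|0|1
3|2|1|1
0|1|1|3
0|2|2|0
2|0|3|0
3|0|1|1
1) 3|0|0|1
3|2|1|2
0|1|1|3
0|2|2|0
2|0|3|0
3|0|1|1
2) 3|0|0|1
3|2|1|3
0|1|1|3
0|2|2|0
2|0|3|0
3|0|1|1
3) 3|0|0|2
3|2|2|1
0|1|2|0
0|2|2|1
2|0|3|0
3|0|1|1
4) 3|0|0|2
3|2|2|2
0|1|2|0
0|2|2|1
2|0|3|0
3|0|1|1
5) 3|0|0|2
3|2|2|3
0|1|2|0
0|2|2|1
2|0|3|0
3|0|1|1
6) 3|0|0|3
3|2|3|0
0|1|2|1
0|2|2|1
2|0|3|0
3|0|1|1
7) 3|0|0|3
3|2|3|1
0|1|2|1
0|2|2|1
2|0|3|0
3|0|1|1
8) 3|0|0|3
3|2|3|2
0|1|2|1
0|2|2|1
2|0|3|0
3|0|1|1
9) 3|0|0|3
3|2|3|3
0|1|2|1
0|2|2|1
2|0|3|0
3|0|1|1
10) 3|0|2|0
3|3|0|2
0|1|3|2
0|2|2|1
2|0|3|0
3|0|1|1
11) 3|0|2|0
3|3|0|3
0|1|3|2
0|2|2|1
2|0|3|0
3|0|1|1
12) 3|0|2|1
3|3|1|0
0|1|3|3
0|2|2|1
2|0|3|0
3|0|1|1
13) 3|0|2|1
3|3|1|1
0|1|3|3
0|2|2|1
2|0|3|0
3|0|1|1

36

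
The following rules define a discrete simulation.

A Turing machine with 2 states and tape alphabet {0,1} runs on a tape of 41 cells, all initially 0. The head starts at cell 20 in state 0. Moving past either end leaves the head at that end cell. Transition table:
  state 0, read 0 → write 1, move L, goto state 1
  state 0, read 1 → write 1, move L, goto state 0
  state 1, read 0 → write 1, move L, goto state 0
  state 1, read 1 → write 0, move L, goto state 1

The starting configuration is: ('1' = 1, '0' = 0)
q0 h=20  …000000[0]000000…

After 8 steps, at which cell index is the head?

step 0: q0 h=20  …000000[0]000000…
step 1: q1 h=19  …000000[0]100000…
step 2: q0 h=18  …000000[0]110000…
step 3: q1 h=17  …000000[0]111000…
step 4: q0 h=16  …000000[0]111100…
step 5: q1 h=15  …000000[0]111110…
step 6: q0 h=14  …000000[0]111111…
step 7: q1 h=13  …000000[0]111111…
step 8: q0 h=12  …000000[0]111111…

12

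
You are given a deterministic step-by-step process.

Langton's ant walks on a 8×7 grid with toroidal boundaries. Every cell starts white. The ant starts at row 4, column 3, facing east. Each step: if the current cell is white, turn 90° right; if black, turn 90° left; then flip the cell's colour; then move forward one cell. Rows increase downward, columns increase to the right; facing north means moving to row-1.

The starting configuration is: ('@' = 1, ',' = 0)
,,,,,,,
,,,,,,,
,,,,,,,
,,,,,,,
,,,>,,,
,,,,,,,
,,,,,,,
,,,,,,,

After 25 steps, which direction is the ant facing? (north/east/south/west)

south

gen 0: ,,,,,,,
,,,,,,,
,,,,,,,
,,,,,,,
,,,>,,,
,,,,,,,
,,,,,,,
,,,,,,,
gen 1: ,,,,,,,
,,,,,,,
,,,,,,,
,,,,,,,
,,,@,,,
,,,v,,,
,,,,,,,
,,,,,,,
gen 2: ,,,,,,,
,,,,,,,
,,,,,,,
,,,,,,,
,,,@,,,
,,<@,,,
,,,,,,,
,,,,,,,
gen 3: ,,,,,,,
,,,,,,,
,,,,,,,
,,,,,,,
,,^@,,,
,,@@,,,
,,,,,,,
,,,,,,,
gen 4: ,,,,,,,
,,,,,,,
,,,,,,,
,,,,,,,
,,@>,,,
,,@@,,,
,,,,,,,
,,,,,,,
gen 5: ,,,,,,,
,,,,,,,
,,,,,,,
,,,^,,,
,,@,,,,
,,@@,,,
,,,,,,,
,,,,,,,
gen 6: ,,,,,,,
,,,,,,,
,,,,,,,
,,,@>,,
,,@,,,,
,,@@,,,
,,,,,,,
,,,,,,,
gen 7: ,,,,,,,
,,,,,,,
,,,,,,,
,,,@@,,
,,@,v,,
,,@@,,,
,,,,,,,
,,,,,,,
gen 8: ,,,,,,,
,,,,,,,
,,,,,,,
,,,@@,,
,,@<@,,
,,@@,,,
,,,,,,,
,,,,,,,
gen 9: ,,,,,,,
,,,,,,,
,,,,,,,
,,,^@,,
,,@@@,,
,,@@,,,
,,,,,,,
,,,,,,,
gen 10: ,,,,,,,
,,,,,,,
,,,,,,,
,,<,@,,
,,@@@,,
,,@@,,,
,,,,,,,
,,,,,,,
gen 11: ,,,,,,,
,,,,,,,
,,^,,,,
,,@,@,,
,,@@@,,
,,@@,,,
,,,,,,,
,,,,,,,
gen 12: ,,,,,,,
,,,,,,,
,,@>,,,
,,@,@,,
,,@@@,,
,,@@,,,
,,,,,,,
,,,,,,,
gen 13: ,,,,,,,
,,,,,,,
,,@@,,,
,,@v@,,
,,@@@,,
,,@@,,,
,,,,,,,
,,,,,,,
gen 14: ,,,,,,,
,,,,,,,
,,@@,,,
,,<@@,,
,,@@@,,
,,@@,,,
,,,,,,,
,,,,,,,
gen 15: ,,,,,,,
,,,,,,,
,,@@,,,
,,,@@,,
,,v@@,,
,,@@,,,
,,,,,,,
,,,,,,,
gen 16: ,,,,,,,
,,,,,,,
,,@@,,,
,,,@@,,
,,,>@,,
,,@@,,,
,,,,,,,
,,,,,,,
gen 17: ,,,,,,,
,,,,,,,
,,@@,,,
,,,^@,,
,,,,@,,
,,@@,,,
,,,,,,,
,,,,,,,
gen 18: ,,,,,,,
,,,,,,,
,,@@,,,
,,<,@,,
,,,,@,,
,,@@,,,
,,,,,,,
,,,,,,,
gen 19: ,,,,,,,
,,,,,,,
,,^@,,,
,,@,@,,
,,,,@,,
,,@@,,,
,,,,,,,
,,,,,,,
gen 20: ,,,,,,,
,,,,,,,
,<,@,,,
,,@,@,,
,,,,@,,
,,@@,,,
,,,,,,,
,,,,,,,
gen 21: ,,,,,,,
,^,,,,,
,@,@,,,
,,@,@,,
,,,,@,,
,,@@,,,
,,,,,,,
,,,,,,,
gen 22: ,,,,,,,
,@>,,,,
,@,@,,,
,,@,@,,
,,,,@,,
,,@@,,,
,,,,,,,
,,,,,,,
gen 23: ,,,,,,,
,@@,,,,
,@v@,,,
,,@,@,,
,,,,@,,
,,@@,,,
,,,,,,,
,,,,,,,
gen 24: ,,,,,,,
,@@,,,,
,<@@,,,
,,@,@,,
,,,,@,,
,,@@,,,
,,,,,,,
,,,,,,,
gen 25: ,,,,,,,
,@@,,,,
,,@@,,,
,v@,@,,
,,,,@,,
,,@@,,,
,,,,,,,
,,,,,,,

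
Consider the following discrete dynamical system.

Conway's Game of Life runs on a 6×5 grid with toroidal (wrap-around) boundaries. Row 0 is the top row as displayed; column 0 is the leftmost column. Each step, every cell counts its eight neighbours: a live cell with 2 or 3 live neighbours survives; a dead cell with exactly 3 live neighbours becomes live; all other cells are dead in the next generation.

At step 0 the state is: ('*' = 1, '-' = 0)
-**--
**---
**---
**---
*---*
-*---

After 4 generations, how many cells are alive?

2

0) -**--
**---
**---
**---
*---*
-*---
1) --*--
-----
--*-*
-----
----*
-**--
2) -**--
---*-
-----
---*-
-----
-***-
3) -*---
--*--
-----
-----
---*-
-*-*-
4) -*---
-----
-----
-----
--*--
-----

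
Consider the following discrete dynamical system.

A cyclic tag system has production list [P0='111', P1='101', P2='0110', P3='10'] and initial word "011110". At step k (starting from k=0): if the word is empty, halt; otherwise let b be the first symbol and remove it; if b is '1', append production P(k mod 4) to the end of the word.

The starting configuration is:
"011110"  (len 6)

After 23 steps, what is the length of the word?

28

0) "011110"  (len 6)
1) "11110"  (len 5)
2) "1110101"  (len 7)
3) "1101010110"  (len 10)
4) "10101011010"  (len 11)
5) "0101011010111"  (len 13)
6) "101011010111"  (len 12)
7) "010110101110110"  (len 15)
8) "10110101110110"  (len 14)
9) "0110101110110111"  (len 16)
10) "110101110110111"  (len 15)
11) "101011101101110110"  (len 18)
12) "0101110110111011010"  (len 19)
13) "101110110111011010"  (len 18)
14) "01110110111011010101"  (len 20)
15) "1110110111011010101"  (len 19)
16) "11011011101101010110"  (len 20)
17) "1011011101101010110111"  (len 22)
18) "011011101101010110111101"  (len 24)
19) "11011101101010110111101"  (len 23)
20) "101110110101011011110110"  (len 24)
21) "01110110101011011110110111"  (len 26)
22) "1110110101011011110110111"  (len 25)
23) "1101101010110111101101110110"  (len 28)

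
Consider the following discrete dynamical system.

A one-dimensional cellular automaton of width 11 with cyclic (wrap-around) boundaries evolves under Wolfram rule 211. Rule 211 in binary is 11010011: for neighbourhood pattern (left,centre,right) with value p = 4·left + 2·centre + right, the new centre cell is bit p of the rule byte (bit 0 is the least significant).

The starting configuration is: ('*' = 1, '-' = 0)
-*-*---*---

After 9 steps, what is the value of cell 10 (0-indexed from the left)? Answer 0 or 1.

gen 0: -*-*---*---
gen 1: *---***-***
gen 2: ****-**--**
gen 3: ****--***-*
gen 4: ******-**--
gen 5: -*****--***
gen 6: --******-**
gen 7: **-*****--*
gen 8: **--******-
gen 9: -***-*****-

0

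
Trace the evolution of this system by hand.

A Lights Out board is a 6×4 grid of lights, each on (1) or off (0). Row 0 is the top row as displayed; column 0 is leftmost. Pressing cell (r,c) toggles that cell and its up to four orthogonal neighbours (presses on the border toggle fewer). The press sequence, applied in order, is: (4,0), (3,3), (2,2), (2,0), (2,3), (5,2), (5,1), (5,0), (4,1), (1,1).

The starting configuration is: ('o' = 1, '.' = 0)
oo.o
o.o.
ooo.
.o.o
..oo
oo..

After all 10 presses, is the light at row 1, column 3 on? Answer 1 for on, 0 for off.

0) oo.o
o.o.
ooo.
.o.o
..oo
oo..
1) oo.o
o.o.
ooo.
oo.o
oooo
.o..
2) oo.o
o.o.
oooo
ooo.
ooo.
.o..
3) oo.o
o...
o...
oo..
ooo.
.o..
4) oo.o
....
.o..
.o..
ooo.
.o..
5) oo.o
...o
.ooo
.o.o
ooo.
.o..
6) oo.o
...o
.ooo
.o.o
oo..
..oo
7) oo.o
...o
.ooo
.o.o
o...
oo.o
8) oo.o
...o
.ooo
.o.o
....
...o
9) oo.o
...o
.ooo
...o
ooo.
.o.o
10) o..o
oooo
..oo
...o
ooo.
.o.o

1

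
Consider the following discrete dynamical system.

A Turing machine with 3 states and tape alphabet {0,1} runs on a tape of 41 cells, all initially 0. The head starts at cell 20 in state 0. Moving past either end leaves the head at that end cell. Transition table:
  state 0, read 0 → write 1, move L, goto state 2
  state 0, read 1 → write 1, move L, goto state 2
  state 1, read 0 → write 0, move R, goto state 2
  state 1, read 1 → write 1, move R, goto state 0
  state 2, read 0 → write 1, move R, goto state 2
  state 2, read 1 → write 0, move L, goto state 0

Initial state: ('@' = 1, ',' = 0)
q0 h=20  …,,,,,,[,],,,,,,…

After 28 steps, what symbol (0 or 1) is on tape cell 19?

step 0: q0 h=20  …,,,,,,[,],,,,,,…
step 1: q2 h=19  …,,,,,,[,]@,,,,,…
step 2: q2 h=20  …,,,,,@[@],,,,,,…
step 3: q0 h=19  …,,,,,,[@],,,,,,…
step 4: q2 h=18  …,,,,,,[,]@,,,,,…
step 5: q2 h=19  …,,,,,@[@],,,,,,…
step 6: q0 h=18  …,,,,,,[@],,,,,,…
step 7: q2 h=17  …,,,,,,[,]@,,,,,…
step 8: q2 h=18  …,,,,,@[@],,,,,,…
step 9: q0 h=17  …,,,,,,[@],,,,,,…
step 10: q2 h=16  …,,,,,,[,]@,,,,,…
step 11: q2 h=17  …,,,,,@[@],,,,,,…
step 12: q0 h=16  …,,,,,,[@],,,,,,…
step 13: q2 h=15  …,,,,,,[,]@,,,,,…
step 14: q2 h=16  …,,,,,@[@],,,,,,…
step 15: q0 h=15  …,,,,,,[@],,,,,,…
step 16: q2 h=14  …,,,,,,[,]@,,,,,…
step 17: q2 h=15  …,,,,,@[@],,,,,,…
step 18: q0 h=14  …,,,,,,[@],,,,,,…
step 19: q2 h=13  …,,,,,,[,]@,,,,,…
step 20: q2 h=14  …,,,,,@[@],,,,,,…
step 21: q0 h=13  …,,,,,,[@],,,,,,…
step 22: q2 h=12  …,,,,,,[,]@,,,,,…
step 23: q2 h=13  …,,,,,@[@],,,,,,…
step 24: q0 h=12  …,,,,,,[@],,,,,,…
step 25: q2 h=11  …,,,,,,[,]@,,,,,…
step 26: q2 h=12  …,,,,,@[@],,,,,,…
step 27: q0 h=11  …,,,,,,[@],,,,,,…
step 28: q2 h=10  …,,,,,,[,]@,,,,,…

0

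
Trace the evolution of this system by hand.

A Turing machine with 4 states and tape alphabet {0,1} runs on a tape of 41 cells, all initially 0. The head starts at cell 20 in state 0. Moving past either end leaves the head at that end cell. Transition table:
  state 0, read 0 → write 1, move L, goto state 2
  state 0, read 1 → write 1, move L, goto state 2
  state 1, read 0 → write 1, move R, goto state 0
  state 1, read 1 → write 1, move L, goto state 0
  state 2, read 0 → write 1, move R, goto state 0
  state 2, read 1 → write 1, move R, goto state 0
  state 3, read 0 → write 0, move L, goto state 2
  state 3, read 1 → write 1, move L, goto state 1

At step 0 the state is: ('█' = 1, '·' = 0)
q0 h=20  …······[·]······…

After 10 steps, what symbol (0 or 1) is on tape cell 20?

step 0: q0 h=20  …······[·]······…
step 1: q2 h=19  …······[·]█·····…
step 2: q0 h=20  …·····█[█]······…
step 3: q2 h=19  …······[█]█·····…
step 4: q0 h=20  …·····█[█]······…
step 5: q2 h=19  …······[█]█·····…
step 6: q0 h=20  …·····█[█]······…
step 7: q2 h=19  …······[█]█·····…
step 8: q0 h=20  …·····█[█]······…
step 9: q2 h=19  …······[█]█·····…
step 10: q0 h=20  …·····█[█]······…

1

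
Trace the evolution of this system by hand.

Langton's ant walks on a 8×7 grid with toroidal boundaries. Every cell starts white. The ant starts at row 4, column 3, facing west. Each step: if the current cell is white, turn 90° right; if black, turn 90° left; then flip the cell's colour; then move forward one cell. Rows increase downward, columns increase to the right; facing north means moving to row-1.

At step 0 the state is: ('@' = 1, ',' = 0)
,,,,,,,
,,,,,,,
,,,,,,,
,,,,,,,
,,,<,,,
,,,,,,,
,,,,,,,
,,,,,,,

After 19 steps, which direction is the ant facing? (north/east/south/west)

south

t=0: ,,,,,,,
,,,,,,,
,,,,,,,
,,,,,,,
,,,<,,,
,,,,,,,
,,,,,,,
,,,,,,,
t=1: ,,,,,,,
,,,,,,,
,,,,,,,
,,,^,,,
,,,@,,,
,,,,,,,
,,,,,,,
,,,,,,,
t=2: ,,,,,,,
,,,,,,,
,,,,,,,
,,,@>,,
,,,@,,,
,,,,,,,
,,,,,,,
,,,,,,,
t=3: ,,,,,,,
,,,,,,,
,,,,,,,
,,,@@,,
,,,@v,,
,,,,,,,
,,,,,,,
,,,,,,,
t=4: ,,,,,,,
,,,,,,,
,,,,,,,
,,,@@,,
,,,<@,,
,,,,,,,
,,,,,,,
,,,,,,,
t=5: ,,,,,,,
,,,,,,,
,,,,,,,
,,,@@,,
,,,,@,,
,,,v,,,
,,,,,,,
,,,,,,,
t=6: ,,,,,,,
,,,,,,,
,,,,,,,
,,,@@,,
,,,,@,,
,,<@,,,
,,,,,,,
,,,,,,,
t=7: ,,,,,,,
,,,,,,,
,,,,,,,
,,,@@,,
,,^,@,,
,,@@,,,
,,,,,,,
,,,,,,,
t=8: ,,,,,,,
,,,,,,,
,,,,,,,
,,,@@,,
,,@>@,,
,,@@,,,
,,,,,,,
,,,,,,,
t=9: ,,,,,,,
,,,,,,,
,,,,,,,
,,,@@,,
,,@@@,,
,,@v,,,
,,,,,,,
,,,,,,,
t=10: ,,,,,,,
,,,,,,,
,,,,,,,
,,,@@,,
,,@@@,,
,,@,>,,
,,,,,,,
,,,,,,,
t=11: ,,,,,,,
,,,,,,,
,,,,,,,
,,,@@,,
,,@@@,,
,,@,@,,
,,,,v,,
,,,,,,,
t=12: ,,,,,,,
,,,,,,,
,,,,,,,
,,,@@,,
,,@@@,,
,,@,@,,
,,,<@,,
,,,,,,,
t=13: ,,,,,,,
,,,,,,,
,,,,,,,
,,,@@,,
,,@@@,,
,,@^@,,
,,,@@,,
,,,,,,,
t=14: ,,,,,,,
,,,,,,,
,,,,,,,
,,,@@,,
,,@@@,,
,,@@>,,
,,,@@,,
,,,,,,,
t=15: ,,,,,,,
,,,,,,,
,,,,,,,
,,,@@,,
,,@@^,,
,,@@,,,
,,,@@,,
,,,,,,,
t=16: ,,,,,,,
,,,,,,,
,,,,,,,
,,,@@,,
,,@<,,,
,,@@,,,
,,,@@,,
,,,,,,,
t=17: ,,,,,,,
,,,,,,,
,,,,,,,
,,,@@,,
,,@,,,,
,,@v,,,
,,,@@,,
,,,,,,,
t=18: ,,,,,,,
,,,,,,,
,,,,,,,
,,,@@,,
,,@,,,,
,,@,>,,
,,,@@,,
,,,,,,,
t=19: ,,,,,,,
,,,,,,,
,,,,,,,
,,,@@,,
,,@,,,,
,,@,@,,
,,,@v,,
,,,,,,,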